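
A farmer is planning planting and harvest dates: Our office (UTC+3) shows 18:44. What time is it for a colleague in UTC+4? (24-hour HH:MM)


Local time: 18:44 at UTC+3 (offset 3h)
Target zone: UTC+4 (offset 4h)
Difference: 4 - (3) = 1 hours
Calculation: 18 + (1) = 19
Result: 19:44

19:44


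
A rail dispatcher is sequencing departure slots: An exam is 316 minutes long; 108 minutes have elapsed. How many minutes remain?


Total budget: 316 minutes
Time used: 108 minutes
Remaining: 316 - 108 = 208 minutes
Percent used: 34.2%
Percent remaining: 65.8%

208


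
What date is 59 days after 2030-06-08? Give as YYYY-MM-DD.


Start: 2030-06-08
Adding 59 days
Days remaining in June: 22
After June: 37 days still to add
July 2030: 31 days, 6 remaining
August 2030 has 31 days, need 6
Result: 2030-08-06

2030-08-06


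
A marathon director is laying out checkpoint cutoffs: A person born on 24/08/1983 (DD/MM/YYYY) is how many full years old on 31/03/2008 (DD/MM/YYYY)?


Birth: 1983-08-24
Reference: 2008-03-31
Year difference: 2008 - 1983 = 25
Has birthday (08-24) occurred by 03-31? No
Birthday not yet reached this year -> subtract 1
Age in full years: 24

24


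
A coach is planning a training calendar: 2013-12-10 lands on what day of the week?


Date: 2013-12-10
January 1, 2013 is a Tuesday
Day of year: 344
Offset from Jan 1: 343 days
343 mod 7 = 0
Result: Tuesday

Tuesday


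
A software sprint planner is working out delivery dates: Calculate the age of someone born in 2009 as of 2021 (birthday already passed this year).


Birth year: 2009
Current year: 2021
Age = current year - birth year
Age = 2021 - 2009 = 12

12


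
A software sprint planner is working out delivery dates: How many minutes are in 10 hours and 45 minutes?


Hours: 10
Extra minutes: 45
Minutes per hour: 60
Hours to minutes: 10 x 60 = 600
Total: 600 + 45 = 645

645


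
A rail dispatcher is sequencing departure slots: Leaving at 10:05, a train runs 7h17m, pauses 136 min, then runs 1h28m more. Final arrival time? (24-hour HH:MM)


Depart: 10:05
Leg 1: +437 min -> 17:22
Layover: +136 min -> 19:38
Leg 2: +88 min -> 21:06
Total travel: 661 minutes = 11h 1m
Arrival: 21:06

21:06


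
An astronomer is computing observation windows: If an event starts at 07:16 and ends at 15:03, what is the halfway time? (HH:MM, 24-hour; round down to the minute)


Start time: 07:16 = 436 minutes from midnight
End time: 15:03 = 903 minutes from midnight
Sum: 436 + 903 = 1339
Midpoint: 1339 / 2 = 669 minutes
Convert: 669 / 60 = 11 hours, 9 minutes
Result: 11:09

11:09


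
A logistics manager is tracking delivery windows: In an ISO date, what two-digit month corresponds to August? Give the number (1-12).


Calendar month order:
7. July
8. August <--
9. September
August is month number 8

8


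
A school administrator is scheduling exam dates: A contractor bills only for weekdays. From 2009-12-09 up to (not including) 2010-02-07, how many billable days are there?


Start: 2009-12-09 (Wednesday)
End (exclusive): 2010-02-07 (Sunday)
Total calendar days: 60
Full weeks: 60 // 7 = 8 -> 40 weekdays
Remaining 4 days starting on Wednesday:
  Wed(w), Thu(w), Fri(w), Sat(-) -> 3 weekdays
Total business days: 40 + 3 = 43

43


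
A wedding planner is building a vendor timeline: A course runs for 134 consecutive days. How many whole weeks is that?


Total days: 134
Days per week: 7
Division: 134 / 7 = 19 remainder 1
Complete weeks: 19
Remaining days: 1

19


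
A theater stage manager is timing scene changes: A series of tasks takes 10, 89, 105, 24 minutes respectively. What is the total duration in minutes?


Durations: 10, 89, 105, 24
Running sum: 10
+ 89 = 99
+ 105 = 204
+ 24 = 228
Total duration: 228 minutes
That is 3 hours and 48 minutes

228


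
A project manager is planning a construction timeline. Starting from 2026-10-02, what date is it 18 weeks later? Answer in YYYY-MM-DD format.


Start: 2026-10-02
Weeks to add: 18
Convert to days: 18 x 7 = 126 days
Add 126 days to 2026-10-02
Result: 2027-02-05

2027-02-05


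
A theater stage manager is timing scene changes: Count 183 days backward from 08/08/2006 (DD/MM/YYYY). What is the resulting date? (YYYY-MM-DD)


Start: 2006-08-08
Subtracting 183 days
Days already passed in August: 8
After going back through August: 175 more days to subtract
July 2006: 31 days, 144 remaining
June 2006: 30 days, 114 remaining
May 2006: 31 days, 83 remaining
April 2006: 30 days, 53 remaining
Result: 2006-02-06

2006-02-06


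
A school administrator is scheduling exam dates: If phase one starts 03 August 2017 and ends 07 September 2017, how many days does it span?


Start date: 2017-08-03
End date: 2017-09-07
Aug 2017: +29 days
Sep 2017: +6 days
Total: 35 days

35


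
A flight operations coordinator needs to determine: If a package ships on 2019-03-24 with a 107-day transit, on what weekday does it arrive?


Start: 2019-03-24 (Sunday)
Step 1 - find target date: add 107 days
  2019-03-24 + 107 days = 2019-07-09
Step 2 - day of week:
  107 mod 7 = 2
  Sunday + 2 days -> Tuesday
Result: Tuesday (2019-07-09)

Tuesday


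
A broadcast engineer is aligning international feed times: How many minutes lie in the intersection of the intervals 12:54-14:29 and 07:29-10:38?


Interval A: [774, 869] minutes from midnight
Interval B: [449, 638] minutes from midnight
Overlap start = max(774, 449) = 774
Overlap end = min(869, 638) = 638
End <= start, so the intervals do not overlap: 0 minutes

0


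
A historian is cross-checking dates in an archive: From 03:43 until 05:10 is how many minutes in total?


Start time: 03:43 = 223 minutes from midnight
End time: 05:10 = 310 minutes from midnight
Difference: 310 - 223 = 87 minutes
That is 1 hours and 27 minutes

87


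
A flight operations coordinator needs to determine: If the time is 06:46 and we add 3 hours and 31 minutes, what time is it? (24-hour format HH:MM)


Start time: 06:46
Adding: 3 hours 31 minutes
Minutes: 46 + 31 = 77
Minute overflow: 77 >= 60, so carry 1 hour, minutes = 17
Hours: 6 + 3 + 1 = 10
Result: 10:17

10:17


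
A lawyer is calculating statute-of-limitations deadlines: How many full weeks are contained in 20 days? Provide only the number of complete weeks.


Total days: 20
Days per week: 7
Division: 20 / 7 = 2 remainder 6
Complete weeks: 2
Remaining days: 6

2


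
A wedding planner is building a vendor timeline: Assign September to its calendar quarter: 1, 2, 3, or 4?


Month: September (month 9)
Q1: January-March (months 1-3)
Q2: April-June (months 4-6)
Q3: July-September (months 7-9)
Q4: October-December (months 10-12)
Month 9 falls in Q3

3


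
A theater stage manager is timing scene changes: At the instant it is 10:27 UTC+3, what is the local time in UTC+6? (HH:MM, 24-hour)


Local time: 10:27 at UTC+3 (offset 3h)
Target zone: UTC+6 (offset 6h)
Difference: 6 - (3) = 3 hours
Calculation: 10 + (3) = 13
Result: 13:27

13:27


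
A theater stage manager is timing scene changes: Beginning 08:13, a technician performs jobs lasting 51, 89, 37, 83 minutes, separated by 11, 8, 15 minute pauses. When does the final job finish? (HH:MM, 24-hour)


Start: 08:13 = 493 min from midnight
  after task 1 (51 min): 09:04
  after break (11 min): 09:15
  after task 2 (89 min): 10:44
  after break (8 min): 10:52
  after task 3 (37 min): 11:29
  after break (15 min): 11:44
  after task 4 (83 min): 13:07
Total elapsed: 294 minutes
End time: 13:07

13:07


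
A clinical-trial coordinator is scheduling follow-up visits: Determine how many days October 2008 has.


Month: October
Year: 2008
October is a 31-day month
Total: 31 days

31


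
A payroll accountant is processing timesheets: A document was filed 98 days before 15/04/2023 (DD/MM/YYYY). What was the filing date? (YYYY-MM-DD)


Start: 2023-04-15
Subtracting 98 days
Days already passed in April: 15
After going back through April: 83 more days to subtract
March 2023: 31 days, 52 remaining
February 2023: 28 days, 24 remaining
January 2023 has 31 days, need 24
Result: 2023-01-07

2023-01-07


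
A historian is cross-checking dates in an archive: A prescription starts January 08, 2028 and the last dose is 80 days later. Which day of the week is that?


Start: 2028-01-08 (Saturday)
Step 1 - find target date: add 80 days
  2028-01-08 + 80 days = 2028-03-28
Step 2 - day of week:
  80 mod 7 = 3
  Saturday + 3 days -> Tuesday
Result: Tuesday (2028-03-28)

Tuesday


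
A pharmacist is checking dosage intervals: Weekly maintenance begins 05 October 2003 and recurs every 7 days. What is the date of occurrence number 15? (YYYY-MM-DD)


First occurrence: 2003-10-05 (occurrence 1)
Each occurrence is 7 days after the previous.
Occurrence 15 is 14 weeks after the first.
14 weeks = 98 days
2003-10-05 + 98 days = 2004-01-11

2004-01-11


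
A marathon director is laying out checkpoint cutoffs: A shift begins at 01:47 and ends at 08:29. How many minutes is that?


Start time: 01:47 = 107 minutes from midnight
End time: 08:29 = 509 minutes from midnight
Difference: 509 - 107 = 402 minutes
That is 6 hours and 42 minutes

402


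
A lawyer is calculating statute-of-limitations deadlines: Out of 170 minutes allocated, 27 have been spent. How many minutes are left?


Total budget: 170 minutes
Time used: 27 minutes
Remaining: 170 - 27 = 143 minutes
Percent used: 15.9%
Percent remaining: 84.1%

143


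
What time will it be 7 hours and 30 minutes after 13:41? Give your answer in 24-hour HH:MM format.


Start time: 13:41
Adding: 7 hours 30 minutes
Minutes: 41 + 30 = 71
Minute overflow: 71 >= 60, so carry 1 hour, minutes = 11
Hours: 13 + 7 + 1 = 21
Result: 21:11

21:11


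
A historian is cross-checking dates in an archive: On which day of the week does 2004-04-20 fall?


Date: 2004-04-20
January 1, 2004 is a Thursday
Day of year: 111
Offset from Jan 1: 110 days
110 mod 7 = 5
Result: Tuesday

Tuesday


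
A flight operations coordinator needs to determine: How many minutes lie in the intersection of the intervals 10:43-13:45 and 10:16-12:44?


Interval A: [643, 825] minutes from midnight
Interval B: [616, 764] minutes from midnight
Overlap start = max(643, 616) = 643
Overlap end = min(825, 764) = 764
Overlap = 764 - 643 = 121 minutes

121


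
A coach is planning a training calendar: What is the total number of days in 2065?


Year: 2065
Check leap year rules:
Divisible by 4? No
2065 is not a leap year
Days: 365

365


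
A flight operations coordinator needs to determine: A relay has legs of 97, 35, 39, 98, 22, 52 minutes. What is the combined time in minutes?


Durations: 97, 35, 39, 98, 22, 52
Running sum: 97
+ 35 = 132
+ 39 = 171
+ 98 = 269
+ 22 = 291
+ 52 = 343
Total duration: 343 minutes
That is 5 hours and 43 minutes

343


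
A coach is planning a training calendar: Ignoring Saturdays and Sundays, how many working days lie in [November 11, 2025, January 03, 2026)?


Start: 2025-11-11 (Tuesday)
End (exclusive): 2026-01-03 (Saturday)
Total calendar days: 53
Full weeks: 53 // 7 = 7 -> 35 weekdays
Remaining 4 days starting on Tuesday:
  Tue(w), Wed(w), Thu(w), Fri(w) -> 4 weekdays
Total business days: 35 + 4 = 39

39


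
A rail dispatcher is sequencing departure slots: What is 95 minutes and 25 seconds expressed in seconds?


Minutes: 95
Extra seconds: 25
Seconds per minute: 60
Minutes to seconds: 95 x 60 = 5700
Total: 5700 + 25 = 5725

5725


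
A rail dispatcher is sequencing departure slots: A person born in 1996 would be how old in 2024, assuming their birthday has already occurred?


Birth year: 1996
Current year: 2024
Age = current year - birth year
Age = 2024 - 1996 = 28

28


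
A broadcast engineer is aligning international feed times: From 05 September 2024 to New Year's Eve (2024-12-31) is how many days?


Start: September 05, 2024
End: December 31, 2024
Days left in September: 25
October: 31
November: 30
December: 31
Sum of remaining months: 92
Total: 25 + 92 = 117

117


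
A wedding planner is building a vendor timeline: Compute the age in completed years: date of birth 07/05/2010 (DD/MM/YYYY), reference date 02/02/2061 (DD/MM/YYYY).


Birth: 2010-05-07
Reference: 2061-02-02
Year difference: 2061 - 2010 = 51
Has birthday (05-07) occurred by 02-02? No
Birthday not yet reached this year -> subtract 1
Age in full years: 50

50


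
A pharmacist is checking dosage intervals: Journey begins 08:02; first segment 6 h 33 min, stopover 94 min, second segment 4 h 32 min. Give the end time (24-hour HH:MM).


Depart: 08:02
Leg 1: +393 min -> 14:35
Layover: +94 min -> 16:09
Leg 2: +272 min -> 20:41
Total travel: 759 minutes = 12h 39m
Arrival: 20:41

20:41


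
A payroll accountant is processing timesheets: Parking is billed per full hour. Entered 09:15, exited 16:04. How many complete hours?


Start: 09:15
End: 16:04
Hour difference: 16 - 9 = 7 hours
Minute difference: 4 - 15 = -11 minutes
Total minutes: 409
Complete hours: 409 / 60 = 6 (remainder 49)

6


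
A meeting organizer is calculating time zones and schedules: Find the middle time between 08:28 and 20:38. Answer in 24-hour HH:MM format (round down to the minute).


Start time: 08:28 = 508 minutes from midnight
End time: 20:38 = 1238 minutes from midnight
Sum: 508 + 1238 = 1746
Midpoint: 1746 / 2 = 873 minutes
Convert: 873 / 60 = 14 hours, 33 minutes
Result: 14:33

14:33


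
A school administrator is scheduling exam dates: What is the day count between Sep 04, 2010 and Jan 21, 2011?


Start date: 2010-09-04
End date: 2011-01-21
Sep 2010: +27 days
Oct 2010: +31 days
Nov 2010: +30 days
Dec 2010: +31 days
Jan 2011: +20 days
Total: 139 days

139


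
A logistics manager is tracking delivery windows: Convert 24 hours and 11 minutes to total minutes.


Hours: 24
Extra minutes: 11
Minutes per hour: 60
Hours to minutes: 24 x 60 = 1440
Total: 1440 + 11 = 1451

1451


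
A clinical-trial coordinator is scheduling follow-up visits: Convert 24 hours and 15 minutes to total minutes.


Hours: 24
Minutes: 15
Convert hours to minutes: 24 x 60 = 1440
Add remaining minutes: 1440 + 15 = 1455

1455


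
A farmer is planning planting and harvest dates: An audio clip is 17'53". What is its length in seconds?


Minutes: 17
Seconds: 53
Convert minutes to seconds: 17 x 60 = 1020
Add remaining seconds: 1020 + 53 = 1073

1073


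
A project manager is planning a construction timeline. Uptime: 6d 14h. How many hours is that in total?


Days: 6
Extra hours: 14
Hours per day: 24
Days to hours: 6 x 24 = 144
Total: 144 + 14 = 158

158


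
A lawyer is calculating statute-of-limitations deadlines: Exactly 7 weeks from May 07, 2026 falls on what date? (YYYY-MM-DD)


Start: 2026-05-07
Weeks to add: 7
Convert to days: 7 x 7 = 49 days
Add 49 days to 2026-05-07
Result: 2026-06-25

2026-06-25


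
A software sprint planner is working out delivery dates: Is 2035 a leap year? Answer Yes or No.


Year: 2035
Divisible by 4? 2035 / 4 = 508.75 -> No
Not divisible by 4, so NOT a leap year

No


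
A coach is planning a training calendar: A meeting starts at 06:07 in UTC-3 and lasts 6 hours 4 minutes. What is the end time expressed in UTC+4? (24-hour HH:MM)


Start: 06:07 in UTC-3
Step 1 - add duration:
  minutes: 7 + 4 = 11
  hours: 6 + 6 + 0 = 12
  end in UTC-3: 12:11
Step 2 - convert UTC-3 -> UTC+4:
  offset difference: 4 - (-3) = 7 hours
  12 + (7) = 19 -> mod 24 = 19
Result: 19:11 in UTC+4

19:11


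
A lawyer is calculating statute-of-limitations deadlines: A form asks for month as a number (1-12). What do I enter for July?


Calendar month order:
6. June
7. July <--
8. August
July is month number 7

7


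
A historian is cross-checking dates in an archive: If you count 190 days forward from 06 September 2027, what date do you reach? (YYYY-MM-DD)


Start: 2027-09-06
Adding 190 days
Days remaining in September: 24
After September: 166 days still to add
October 2027: 31 days, 135 remaining
November 2027: 30 days, 105 remaining
December 2027: 31 days, 74 remaining
January 2028: 31 days, 43 remaining
Result: 2028-03-14

2028-03-14


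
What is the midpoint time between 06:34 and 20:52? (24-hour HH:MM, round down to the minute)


Start time: 06:34 = 394 minutes from midnight
End time: 20:52 = 1252 minutes from midnight
Sum: 394 + 1252 = 1646
Midpoint: 1646 / 2 = 823 minutes
Convert: 823 / 60 = 13 hours, 43 minutes
Result: 13:43

13:43


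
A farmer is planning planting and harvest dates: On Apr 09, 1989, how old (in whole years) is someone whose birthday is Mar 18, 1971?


Birth: 1971-03-18
Reference: 1989-04-09
Year difference: 1989 - 1971 = 18
Has birthday (03-18) occurred by 04-09? Yes
Age in full years: 18

18


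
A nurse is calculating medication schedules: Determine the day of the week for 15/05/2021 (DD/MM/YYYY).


Date: 2021-05-15
January 1, 2021 is a Friday
Day of year: 135
Offset from Jan 1: 134 days
134 mod 7 = 1
Result: Saturday

Saturday


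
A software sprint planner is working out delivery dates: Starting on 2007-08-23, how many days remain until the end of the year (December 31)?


Start: August 23, 2007
End: December 31, 2007
Days left in August: 8
September: 30
October: 31
November: 30
December: 31
Sum of remaining months: 122
Total: 8 + 122 = 130

130


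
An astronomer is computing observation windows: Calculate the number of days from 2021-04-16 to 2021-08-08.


Start date: 2021-04-16
End date: 2021-08-08
Apr 2021: +15 days
May 2021: +31 days
Jun 2021: +30 days
Jul 2021: +31 days
Aug 2021: +7 days
Total: 114 days

114


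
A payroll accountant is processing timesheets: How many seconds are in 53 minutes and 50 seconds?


Minutes: 53
Seconds: 50
Convert minutes to seconds: 53 x 60 = 3180
Add remaining seconds: 3180 + 50 = 3230

3230


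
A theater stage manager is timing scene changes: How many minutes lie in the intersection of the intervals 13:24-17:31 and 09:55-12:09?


Interval A: [804, 1051] minutes from midnight
Interval B: [595, 729] minutes from midnight
Overlap start = max(804, 595) = 804
Overlap end = min(1051, 729) = 729
End <= start, so the intervals do not overlap: 0 minutes

0


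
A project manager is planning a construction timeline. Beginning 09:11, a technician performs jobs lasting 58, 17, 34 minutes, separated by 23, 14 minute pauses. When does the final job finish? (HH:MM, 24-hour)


Start: 09:11 = 551 min from midnight
  after task 1 (58 min): 10:09
  after break (23 min): 10:32
  after task 2 (17 min): 10:49
  after break (14 min): 11:03
  after task 3 (34 min): 11:37
Total elapsed: 146 minutes
End time: 11:37

11:37


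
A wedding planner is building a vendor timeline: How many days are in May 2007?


Month: May
Year: 2007
May is a 31-day month
Total: 31 days

31


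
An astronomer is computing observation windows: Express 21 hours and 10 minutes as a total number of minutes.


Hours: 21
Extra minutes: 10
Minutes per hour: 60
Hours to minutes: 21 x 60 = 1260
Total: 1260 + 10 = 1270

1270


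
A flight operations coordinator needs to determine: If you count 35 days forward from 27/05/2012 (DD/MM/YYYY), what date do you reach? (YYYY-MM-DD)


Start: 2012-05-27
Adding 35 days
Days remaining in May: 4
After May: 31 days still to add
June 2012: 30 days, 1 remaining
July 2012 has 31 days, need 1
Result: 2012-07-01

2012-07-01


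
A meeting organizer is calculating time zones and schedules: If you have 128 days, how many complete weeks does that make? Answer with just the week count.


Total days: 128
Days per week: 7
Division: 128 / 7 = 18 remainder 2
Complete weeks: 18
Remaining days: 2

18


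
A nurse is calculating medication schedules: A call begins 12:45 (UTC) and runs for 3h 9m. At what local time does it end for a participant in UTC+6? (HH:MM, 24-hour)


Start: 12:45 in UTC
Step 1 - add duration:
  minutes: 45 + 9 = 54
  hours: 12 + 3 + 0 = 15
  end in UTC: 15:54
Step 2 - convert UTC -> UTC+6:
  offset difference: 6 - (0) = 6 hours
  15 + (6) = 21 -> mod 24 = 21
Result: 21:54 in UTC+6

21:54


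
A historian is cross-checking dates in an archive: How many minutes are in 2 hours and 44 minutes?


Hours: 2
Minutes: 44
Convert hours to minutes: 2 x 60 = 120
Add remaining minutes: 120 + 44 = 164

164


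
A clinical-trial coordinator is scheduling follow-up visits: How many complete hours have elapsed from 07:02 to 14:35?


Start: 07:02
End: 14:35
Hour difference: 14 - 7 = 7 hours
Minute difference: 35 - 2 = 33 minutes
Total minutes: 453
Complete hours: 453 / 60 = 7 (remainder 33)

7


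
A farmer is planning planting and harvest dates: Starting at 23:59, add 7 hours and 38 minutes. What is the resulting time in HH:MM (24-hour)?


Start time: 23:59
Adding: 7 hours 38 minutes
Minutes: 59 + 38 = 97
Minute overflow: 97 >= 60, so carry 1 hour, minutes = 37
Hours: 23 + 7 + 1 = 31
Hour wraparound: 31 mod 24 = 7
Result: 07:37

07:37


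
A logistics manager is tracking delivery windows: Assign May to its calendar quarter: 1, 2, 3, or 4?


Month: May (month 5)
Q1: January-March (months 1-3)
Q2: April-June (months 4-6)
Q3: July-September (months 7-9)
Q4: October-December (months 10-12)
Month 5 falls in Q2

2


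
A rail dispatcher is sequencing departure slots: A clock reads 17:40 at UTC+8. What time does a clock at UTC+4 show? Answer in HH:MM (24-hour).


Local time: 17:40 at UTC+8 (offset 8h)
Target zone: UTC+4 (offset 4h)
Difference: 4 - (8) = -4 hours
Calculation: 17 + (-4) = 13
Result: 13:40

13:40


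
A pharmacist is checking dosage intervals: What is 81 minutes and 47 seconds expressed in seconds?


Minutes: 81
Extra seconds: 47
Seconds per minute: 60
Minutes to seconds: 81 x 60 = 4860
Total: 4860 + 47 = 4907

4907


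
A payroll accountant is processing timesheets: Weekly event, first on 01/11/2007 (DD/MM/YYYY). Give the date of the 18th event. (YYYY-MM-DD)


First occurrence: 2007-11-01 (occurrence 1)
Each occurrence is 7 days after the previous.
Occurrence 18 is 17 weeks after the first.
17 weeks = 119 days
2007-11-01 + 119 days = 2008-02-28

2008-02-28


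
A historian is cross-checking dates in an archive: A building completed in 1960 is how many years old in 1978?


Birth year: 1960
Current year: 1978
Age = current year - birth year
Age = 1978 - 1960 = 18

18


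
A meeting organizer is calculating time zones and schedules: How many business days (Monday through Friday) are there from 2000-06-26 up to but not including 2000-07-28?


Start: 2000-06-26 (Monday)
End (exclusive): 2000-07-28 (Friday)
Total calendar days: 32
Full weeks: 32 // 7 = 4 -> 20 weekdays
Remaining 4 days starting on Monday:
  Mon(w), Tue(w), Wed(w), Thu(w) -> 4 weekdays
Total business days: 20 + 4 = 24

24


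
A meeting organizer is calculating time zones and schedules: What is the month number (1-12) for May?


Calendar month order:
4. April
5. May <--
6. June
May is month number 5

5


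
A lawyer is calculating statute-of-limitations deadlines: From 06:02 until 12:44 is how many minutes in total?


Start time: 06:02 = 362 minutes from midnight
End time: 12:44 = 764 minutes from midnight
Difference: 764 - 362 = 402 minutes
That is 6 hours and 42 minutes

402


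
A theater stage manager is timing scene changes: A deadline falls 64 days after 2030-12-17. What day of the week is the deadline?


Start: 2030-12-17 (Tuesday)
Step 1 - find target date: add 64 days
  2030-12-17 + 64 days = 2031-02-19
Step 2 - day of week:
  64 mod 7 = 1
  Tuesday + 1 days -> Wednesday
Result: Wednesday (2031-02-19)

Wednesday


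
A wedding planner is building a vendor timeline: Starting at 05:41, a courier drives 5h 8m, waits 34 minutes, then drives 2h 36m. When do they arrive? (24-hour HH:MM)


Depart: 05:41
Leg 1: +308 min -> 10:49
Layover: +34 min -> 11:23
Leg 2: +156 min -> 13:59
Total travel: 498 minutes = 8h 18m
Arrival: 13:59

13:59


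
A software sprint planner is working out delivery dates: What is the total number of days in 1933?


Year: 1933
Check leap year rules:
Divisible by 4? No
1933 is not a leap year
Days: 365

365


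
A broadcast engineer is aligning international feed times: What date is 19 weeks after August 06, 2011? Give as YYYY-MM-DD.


Start: 2011-08-06
Weeks to add: 19
Convert to days: 19 x 7 = 133 days
Add 133 days to 2011-08-06
Result: 2011-12-17

2011-12-17


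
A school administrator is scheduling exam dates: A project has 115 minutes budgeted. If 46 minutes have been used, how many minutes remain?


Total budget: 115 minutes
Time used: 46 minutes
Remaining: 115 - 46 = 69 minutes
Percent used: 40.0%
Percent remaining: 60.0%

69


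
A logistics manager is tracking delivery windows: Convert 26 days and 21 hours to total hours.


Days: 26
Extra hours: 21
Hours per day: 24
Days to hours: 26 x 24 = 624
Total: 624 + 21 = 645

645


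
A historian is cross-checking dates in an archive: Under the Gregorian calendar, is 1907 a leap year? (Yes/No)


Year: 1907
Divisible by 4? 1907 / 4 = 476.75 -> No
Not divisible by 4, so NOT a leap year

No


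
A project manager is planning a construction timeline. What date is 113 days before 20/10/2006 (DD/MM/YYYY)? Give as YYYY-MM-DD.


Start: 2006-10-20
Subtracting 113 days
Days already passed in October: 20
After going back through October: 93 more days to subtract
September 2006: 30 days, 63 remaining
August 2006: 31 days, 32 remaining
July 2006: 31 days, 1 remaining
June 2006 has 30 days, need 1
Result: 2006-06-29

2006-06-29


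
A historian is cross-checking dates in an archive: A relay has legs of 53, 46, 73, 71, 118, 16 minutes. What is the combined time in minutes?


Durations: 53, 46, 73, 71, 118, 16
Running sum: 53
+ 46 = 99
+ 73 = 172
+ 71 = 243
+ 118 = 361
+ 16 = 377
Total duration: 377 minutes
That is 6 hours and 17 minutes

377


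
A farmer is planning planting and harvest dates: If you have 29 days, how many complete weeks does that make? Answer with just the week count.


Total days: 29
Days per week: 7
Division: 29 / 7 = 4 remainder 1
Complete weeks: 4
Remaining days: 1

4


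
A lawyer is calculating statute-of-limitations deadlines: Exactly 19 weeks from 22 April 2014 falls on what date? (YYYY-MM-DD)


Start: 2014-04-22
Weeks to add: 19
Convert to days: 19 x 7 = 133 days
Add 133 days to 2014-04-22
Result: 2014-09-02

2014-09-02


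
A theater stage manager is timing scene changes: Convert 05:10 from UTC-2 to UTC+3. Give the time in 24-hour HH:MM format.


Local time: 05:10 at UTC-2 (offset -2h)
Target zone: UTC+3 (offset 3h)
Difference: 3 - (-2) = 5 hours
Calculation: 5 + (5) = 10
Result: 10:10

10:10


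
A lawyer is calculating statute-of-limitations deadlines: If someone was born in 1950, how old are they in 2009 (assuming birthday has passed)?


Birth year: 1950
Current year: 2009
Age = current year - birth year
Age = 2009 - 1950 = 59

59


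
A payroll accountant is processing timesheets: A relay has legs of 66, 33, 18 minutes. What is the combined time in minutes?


Durations: 66, 33, 18
Running sum: 66
+ 33 = 99
+ 18 = 117
Total duration: 117 minutes
That is 1 hours and 57 minutes

117


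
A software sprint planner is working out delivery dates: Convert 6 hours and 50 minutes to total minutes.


Hours: 6
Extra minutes: 50
Minutes per hour: 60
Hours to minutes: 6 x 60 = 360
Total: 360 + 50 = 410

410


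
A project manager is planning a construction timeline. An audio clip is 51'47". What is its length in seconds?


Minutes: 51
Seconds: 47
Convert minutes to seconds: 51 x 60 = 3060
Add remaining seconds: 3060 + 47 = 3107

3107


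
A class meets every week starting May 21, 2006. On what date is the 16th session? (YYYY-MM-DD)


First occurrence: 2006-05-21 (occurrence 1)
Each occurrence is 7 days after the previous.
Occurrence 16 is 15 weeks after the first.
15 weeks = 105 days
2006-05-21 + 105 days = 2006-09-03

2006-09-03


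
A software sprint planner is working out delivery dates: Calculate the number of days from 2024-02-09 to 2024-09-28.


Start date: 2024-02-09
End date: 2024-09-28
Feb 2024: +21 days
Mar 2024: +31 days
Apr 2024: +30 days
... (5 more months)
Total: 232 days

232


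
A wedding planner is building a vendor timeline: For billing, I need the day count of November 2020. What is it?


Month: November
Year: 2020
November is a 30-day month
Total: 30 days

30


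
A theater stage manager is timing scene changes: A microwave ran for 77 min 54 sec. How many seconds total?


Minutes: 77
Extra seconds: 54
Seconds per minute: 60
Minutes to seconds: 77 x 60 = 4620
Total: 4620 + 54 = 4674

4674


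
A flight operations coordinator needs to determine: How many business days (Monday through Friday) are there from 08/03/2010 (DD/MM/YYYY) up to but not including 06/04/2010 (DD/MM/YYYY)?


Start: 2010-03-08 (Monday)
End (exclusive): 2010-04-06 (Tuesday)
Total calendar days: 29
Full weeks: 29 // 7 = 4 -> 20 weekdays
Remaining 1 days starting on Monday:
  Mon(w) -> 1 weekdays
Total business days: 20 + 1 = 21

21


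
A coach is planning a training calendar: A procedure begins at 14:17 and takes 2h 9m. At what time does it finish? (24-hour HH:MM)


Start time: 14:17
Adding: 2 hours 9 minutes
Minutes: 17 + 9 = 26
Hours: 14 + 2 + 0 = 16
Result: 16:26

16:26


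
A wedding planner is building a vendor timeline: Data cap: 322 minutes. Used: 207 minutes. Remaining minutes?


Total budget: 322 minutes
Time used: 207 minutes
Remaining: 322 - 207 = 115 minutes
Percent used: 64.3%
Percent remaining: 35.7%

115


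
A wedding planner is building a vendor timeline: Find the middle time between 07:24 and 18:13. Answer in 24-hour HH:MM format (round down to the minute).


Start time: 07:24 = 444 minutes from midnight
End time: 18:13 = 1093 minutes from midnight
Sum: 444 + 1093 = 1537
Midpoint: 1537 / 2 = 768 minutes
Convert: 768 / 60 = 12 hours, 48 minutes
Result: 12:48

12:48


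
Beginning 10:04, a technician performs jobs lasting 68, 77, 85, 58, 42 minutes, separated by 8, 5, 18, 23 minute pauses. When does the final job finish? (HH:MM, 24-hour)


Start: 10:04 = 604 min from midnight
  after task 1 (68 min): 11:12
  after break (8 min): 11:20
  after task 2 (77 min): 12:37
  after break (5 min): 12:42
  after task 3 (85 min): 14:07
  after break (18 min): 14:25
  after task 4 (58 min): 15:23
  after break (23 min): 15:46
  after task 5 (42 min): 16:28
Total elapsed: 384 minutes
End time: 16:28

16:28


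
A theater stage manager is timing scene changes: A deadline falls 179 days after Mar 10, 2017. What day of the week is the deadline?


Start: 2017-03-10 (Friday)
Step 1 - find target date: add 179 days
  2017-03-10 + 179 days = 2017-09-05
Step 2 - day of week:
  179 mod 7 = 4
  Friday + 4 days -> Tuesday
Result: Tuesday (2017-09-05)

Tuesday


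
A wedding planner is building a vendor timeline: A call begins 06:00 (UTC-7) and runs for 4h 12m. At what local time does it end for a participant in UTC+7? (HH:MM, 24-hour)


Start: 06:00 in UTC-7
Step 1 - add duration:
  minutes: 0 + 12 = 12
  hours: 6 + 4 + 0 = 10
  end in UTC-7: 10:12
Step 2 - convert UTC-7 -> UTC+7:
  offset difference: 7 - (-7) = 14 hours
  10 + (14) = 24 -> mod 24 = 0
Result: 00:12 in UTC+7

00:12


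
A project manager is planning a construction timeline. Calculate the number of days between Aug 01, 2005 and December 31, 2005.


Start: August 01, 2005
End: December 31, 2005
Days left in August: 30
September: 30
October: 31
November: 30
December: 31
Sum of remaining months: 122
Total: 30 + 122 = 152

152


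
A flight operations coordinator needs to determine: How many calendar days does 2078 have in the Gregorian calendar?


Year: 2078
Check leap year rules:
Divisible by 4? No
2078 is not a leap year
Days: 365

365


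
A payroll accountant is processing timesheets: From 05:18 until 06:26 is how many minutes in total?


Start time: 05:18 = 318 minutes from midnight
End time: 06:26 = 386 minutes from midnight
Difference: 386 - 318 = 68 minutes
That is 1 hours and 8 minutes

68


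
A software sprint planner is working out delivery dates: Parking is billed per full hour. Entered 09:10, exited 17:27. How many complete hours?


Start: 09:10
End: 17:27
Hour difference: 17 - 9 = 8 hours
Minute difference: 27 - 10 = 17 minutes
Total minutes: 497
Complete hours: 497 / 60 = 8 (remainder 17)

8


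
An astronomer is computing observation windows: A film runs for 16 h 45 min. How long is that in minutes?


Hours: 16
Minutes: 45
Convert hours to minutes: 16 x 60 = 960
Add remaining minutes: 960 + 45 = 1005

1005


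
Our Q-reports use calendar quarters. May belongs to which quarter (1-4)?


Month: May (month 5)
Q1: January-March (months 1-3)
Q2: April-June (months 4-6)
Q3: July-September (months 7-9)
Q4: October-December (months 10-12)
Month 5 falls in Q2

2


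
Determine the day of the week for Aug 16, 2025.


Date: 2025-08-16
January 1, 2025 is a Wednesday
Day of year: 228
Offset from Jan 1: 227 days
227 mod 7 = 3
Result: Saturday

Saturday


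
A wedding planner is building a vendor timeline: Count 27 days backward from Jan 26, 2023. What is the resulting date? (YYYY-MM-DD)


Start: 2023-01-26
Subtracting 27 days
Days already passed in January: 26
After going back through January: 1 more days to subtract
December 2022 has 31 days, need 1
Result: 2022-12-30

2022-12-30


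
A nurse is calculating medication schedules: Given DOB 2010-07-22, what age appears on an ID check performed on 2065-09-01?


Birth: 2010-07-22
Reference: 2065-09-01
Year difference: 2065 - 2010 = 55
Has birthday (07-22) occurred by 09-01? Yes
Age in full years: 55

55


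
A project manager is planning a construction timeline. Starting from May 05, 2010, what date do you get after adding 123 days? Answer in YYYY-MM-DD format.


Start: 2010-05-05
Adding 123 days
Days remaining in May: 26
After May: 97 days still to add
June 2010: 30 days, 67 remaining
July 2010: 31 days, 36 remaining
August 2010: 31 days, 5 remaining
September 2010 has 30 days, need 5
Result: 2010-09-05

2010-09-05


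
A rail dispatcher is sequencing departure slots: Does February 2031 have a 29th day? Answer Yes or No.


Year: 2031
Divisible by 4? 2031 / 4 = 507.75 -> No
Not divisible by 4, so NOT a leap year

No


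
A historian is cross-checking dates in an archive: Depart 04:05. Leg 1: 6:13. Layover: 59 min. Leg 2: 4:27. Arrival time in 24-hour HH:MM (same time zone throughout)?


Depart: 04:05
Leg 1: +373 min -> 10:18
Layover: +59 min -> 11:17
Leg 2: +267 min -> 15:44
Total travel: 699 minutes = 11h 39m
Arrival: 15:44

15:44


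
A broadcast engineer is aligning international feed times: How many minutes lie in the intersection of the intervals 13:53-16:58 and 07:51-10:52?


Interval A: [833, 1018] minutes from midnight
Interval B: [471, 652] minutes from midnight
Overlap start = max(833, 471) = 833
Overlap end = min(1018, 652) = 652
End <= start, so the intervals do not overlap: 0 minutes

0


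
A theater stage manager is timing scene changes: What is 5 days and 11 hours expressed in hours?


Days: 5
Extra hours: 11
Hours per day: 24
Days to hours: 5 x 24 = 120
Total: 120 + 11 = 131

131


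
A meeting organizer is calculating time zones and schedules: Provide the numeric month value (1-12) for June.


Calendar month order:
5. May
6. June <--
7. July
June is month number 6

6


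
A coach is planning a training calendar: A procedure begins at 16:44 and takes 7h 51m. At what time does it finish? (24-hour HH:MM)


Start time: 16:44
Adding: 7 hours 51 minutes
Minutes: 44 + 51 = 95
Minute overflow: 95 >= 60, so carry 1 hour, minutes = 35
Hours: 16 + 7 + 1 = 24
Hour wraparound: 24 mod 24 = 0
Result: 00:35

00:35


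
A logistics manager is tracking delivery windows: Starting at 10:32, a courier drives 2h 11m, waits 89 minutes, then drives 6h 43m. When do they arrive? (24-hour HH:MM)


Depart: 10:32
Leg 1: +131 min -> 12:43
Layover: +89 min -> 14:12
Leg 2: +403 min -> 20:55
Total travel: 623 minutes = 10h 23m
Arrival: 20:55

20:55


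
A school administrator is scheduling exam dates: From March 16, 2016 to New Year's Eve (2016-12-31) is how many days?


Start: March 16, 2016
End: December 31, 2016
Days left in March: 15
April: 30
May: 31
June: 30
July: 31
... plus remaining months
Sum of remaining months: 275
Total: 15 + 275 = 290

290


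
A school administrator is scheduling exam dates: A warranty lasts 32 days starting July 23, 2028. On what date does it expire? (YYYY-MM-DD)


Start: 2028-07-23
Adding 32 days
Days remaining in July: 8
After July: 24 days still to add
August 2028 has 31 days, need 24
Result: 2028-08-24

2028-08-24


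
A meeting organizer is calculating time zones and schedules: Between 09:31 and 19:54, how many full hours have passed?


Start: 09:31
End: 19:54
Hour difference: 19 - 9 = 10 hours
Minute difference: 54 - 31 = 23 minutes
Total minutes: 623
Complete hours: 623 / 60 = 10 (remainder 23)

10


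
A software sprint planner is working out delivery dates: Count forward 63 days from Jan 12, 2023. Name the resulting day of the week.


Start: 2023-01-12 (Thursday)
Step 1 - find target date: add 63 days
  2023-01-12 + 63 days = 2023-03-16
Step 2 - day of week:
  63 mod 7 = 0
  Thursday + 0 days -> Thursday
Result: Thursday (2023-03-16)

Thursday


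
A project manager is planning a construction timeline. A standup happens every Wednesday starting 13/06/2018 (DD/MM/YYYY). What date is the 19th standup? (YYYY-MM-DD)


First occurrence: 2018-06-13 (occurrence 1)
Each occurrence is 7 days after the previous.
Occurrence 19 is 18 weeks after the first.
18 weeks = 126 days
2018-06-13 + 126 days = 2018-10-17

2018-10-17


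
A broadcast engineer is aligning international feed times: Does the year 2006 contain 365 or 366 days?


Year: 2006
Check leap year rules:
Divisible by 4? No
2006 is not a leap year
Days: 365

365


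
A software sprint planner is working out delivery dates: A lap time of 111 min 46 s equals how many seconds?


Minutes: 111
Seconds: 46
Convert minutes to seconds: 111 x 60 = 6660
Add remaining seconds: 6660 + 46 = 6706

6706


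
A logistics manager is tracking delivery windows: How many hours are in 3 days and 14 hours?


Days: 3
Extra hours: 14
Hours per day: 24
Days to hours: 3 x 24 = 72
Total: 72 + 14 = 86

86


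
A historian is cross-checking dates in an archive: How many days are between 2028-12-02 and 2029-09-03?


Start date: 2028-12-02
End date: 2029-09-03
Dec 2028: +30 days
Jan 2029: +31 days
Feb 2029: +28 days
... (7 more months)
Total: 275 days

275


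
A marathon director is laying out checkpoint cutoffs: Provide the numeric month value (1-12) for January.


Calendar month order:
1. January <--
2. February
January is month number 1

1


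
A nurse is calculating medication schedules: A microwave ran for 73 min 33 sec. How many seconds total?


Minutes: 73
Extra seconds: 33
Seconds per minute: 60
Minutes to seconds: 73 x 60 = 4380
Total: 4380 + 33 = 4413

4413


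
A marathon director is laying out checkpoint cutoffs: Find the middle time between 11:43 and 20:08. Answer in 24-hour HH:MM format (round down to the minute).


Start time: 11:43 = 703 minutes from midnight
End time: 20:08 = 1208 minutes from midnight
Sum: 703 + 1208 = 1911
Midpoint: 1911 / 2 = 955 minutes
Convert: 955 / 60 = 15 hours, 55 minutes
Result: 15:55

15:55


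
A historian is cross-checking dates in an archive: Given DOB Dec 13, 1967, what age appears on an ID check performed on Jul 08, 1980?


Birth: 1967-12-13
Reference: 1980-07-08
Year difference: 1980 - 1967 = 13
Has birthday (12-13) occurred by 07-08? No
Birthday not yet reached this year -> subtract 1
Age in full years: 12

12


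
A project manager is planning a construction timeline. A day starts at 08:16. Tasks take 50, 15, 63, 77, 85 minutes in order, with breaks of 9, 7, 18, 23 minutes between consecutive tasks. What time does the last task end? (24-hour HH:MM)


Start: 08:16 = 496 min from midnight
  after task 1 (50 min): 09:06
  after break (9 min): 09:15
  after task 2 (15 min): 09:30
  after break (7 min): 09:37
  after task 3 (63 min): 10:40
  after break (18 min): 10:58
  after task 4 (77 min): 12:15
  after break (23 min): 12:38
  after task 5 (85 min): 14:03
Total elapsed: 347 minutes
End time: 14:03

14:03
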